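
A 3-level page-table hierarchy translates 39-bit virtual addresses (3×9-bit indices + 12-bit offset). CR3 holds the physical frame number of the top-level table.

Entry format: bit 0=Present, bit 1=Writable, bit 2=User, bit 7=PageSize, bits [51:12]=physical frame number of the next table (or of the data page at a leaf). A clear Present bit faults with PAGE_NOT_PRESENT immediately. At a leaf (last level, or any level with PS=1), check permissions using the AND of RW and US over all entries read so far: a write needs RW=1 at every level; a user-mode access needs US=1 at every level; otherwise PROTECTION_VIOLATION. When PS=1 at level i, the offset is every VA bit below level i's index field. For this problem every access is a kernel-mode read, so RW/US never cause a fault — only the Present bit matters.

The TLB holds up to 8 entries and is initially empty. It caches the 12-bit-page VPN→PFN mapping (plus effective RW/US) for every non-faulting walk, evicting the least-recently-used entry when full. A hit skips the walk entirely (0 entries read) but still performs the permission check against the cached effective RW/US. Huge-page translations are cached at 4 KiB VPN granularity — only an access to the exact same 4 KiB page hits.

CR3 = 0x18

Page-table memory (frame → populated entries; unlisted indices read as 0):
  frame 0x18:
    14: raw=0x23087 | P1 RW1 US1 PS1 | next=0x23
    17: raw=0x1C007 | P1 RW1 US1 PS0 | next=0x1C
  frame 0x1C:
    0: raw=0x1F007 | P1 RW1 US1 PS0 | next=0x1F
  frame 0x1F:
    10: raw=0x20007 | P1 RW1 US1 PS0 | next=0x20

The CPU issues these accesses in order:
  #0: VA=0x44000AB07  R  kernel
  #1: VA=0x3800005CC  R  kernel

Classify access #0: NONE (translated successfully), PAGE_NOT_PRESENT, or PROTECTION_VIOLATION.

Walk each access:
#0 VA=0x44000AB07 (r,kernel):
  L0: frame=0x18 idx=17 entry=0x1C007 [P=1 RW=1 US=1 PS=0]
  L1: frame=0x1C idx=0 entry=0x1F007 [P=1 RW=1 US=1 PS=0]
  L2: frame=0x1F idx=10 entry=0x20007 [P=1 RW=1 US=1 PS=0]
  ⇒ phys 0x20B07  [3 reads]
#1 VA=0x3800005CC (r,kernel):
  L0: frame=0x18 idx=14 entry=0x23087 [P=1 RW=1 US=1 PS=1]
  ⇒ phys 0x235CC (huge @L0)  [1 reads]

Access #0 fault: NONE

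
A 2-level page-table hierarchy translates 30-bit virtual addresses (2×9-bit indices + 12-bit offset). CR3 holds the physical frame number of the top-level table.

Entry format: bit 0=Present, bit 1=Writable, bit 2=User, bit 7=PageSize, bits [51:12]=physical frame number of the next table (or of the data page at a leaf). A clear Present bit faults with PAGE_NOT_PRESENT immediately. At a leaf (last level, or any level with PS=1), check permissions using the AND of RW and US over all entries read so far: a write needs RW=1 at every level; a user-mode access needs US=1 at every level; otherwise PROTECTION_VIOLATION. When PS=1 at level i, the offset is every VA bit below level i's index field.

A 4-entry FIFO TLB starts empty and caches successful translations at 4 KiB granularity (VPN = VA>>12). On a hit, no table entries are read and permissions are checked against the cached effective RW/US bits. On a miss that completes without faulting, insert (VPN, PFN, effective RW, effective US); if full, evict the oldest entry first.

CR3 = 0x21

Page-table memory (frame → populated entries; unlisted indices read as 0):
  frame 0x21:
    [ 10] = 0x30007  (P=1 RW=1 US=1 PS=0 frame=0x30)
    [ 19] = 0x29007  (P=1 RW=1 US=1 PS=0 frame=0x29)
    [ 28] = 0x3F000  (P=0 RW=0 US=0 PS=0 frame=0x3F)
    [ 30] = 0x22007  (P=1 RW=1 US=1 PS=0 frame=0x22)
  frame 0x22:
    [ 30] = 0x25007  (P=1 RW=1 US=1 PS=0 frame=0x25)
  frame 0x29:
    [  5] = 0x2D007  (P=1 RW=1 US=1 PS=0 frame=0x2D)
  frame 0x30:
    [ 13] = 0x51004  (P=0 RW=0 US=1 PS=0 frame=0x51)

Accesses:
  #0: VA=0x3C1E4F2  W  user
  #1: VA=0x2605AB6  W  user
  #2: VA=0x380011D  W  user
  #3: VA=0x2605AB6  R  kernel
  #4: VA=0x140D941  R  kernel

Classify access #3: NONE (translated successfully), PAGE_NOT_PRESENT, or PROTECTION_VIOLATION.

Walk each access:
#0 VA=0x3C1E4F2 (w,user):
  lvl0: tbl 0x21, slot 30 ⇒ 0x22007 (P1/RW1/US1/PS0)
  lvl1: tbl 0x22, slot 30 ⇒ 0x25007 (P1/RW1/US1/PS0)
  ⇒ phys 0x254F2  [2 reads]
#1 VA=0x2605AB6 (w,user):
  lvl0: tbl 0x21, slot 19 ⇒ 0x29007 (P1/RW1/US1/PS0)
  lvl1: tbl 0x29, slot 5 ⇒ 0x2D007 (P1/RW1/US1/PS0)
  ⇒ phys 0x2DAB6  [2 reads]
#2 VA=0x380011D (w,user):
  lvl0: tbl 0x21, slot 28 ⇒ 0x3F000 (P0/RW0/US0/PS0)
  → PAGE_NOT_PRESENT  (1 entries read)
#3 VA=0x2605AB6 (r,kernel):
  TLB hit vpn=0x2605 → PA=0x2DAB6
#4 VA=0x140D941 (r,kernel):
  lvl0: tbl 0x21, slot 10 ⇒ 0x30007 (P1/RW1/US1/PS0)
  lvl1: tbl 0x30, slot 13 ⇒ 0x51004 (P0/RW0/US1/PS0)
  → PAGE_NOT_PRESENT  (2 entries read)

Access #3 fault: NONE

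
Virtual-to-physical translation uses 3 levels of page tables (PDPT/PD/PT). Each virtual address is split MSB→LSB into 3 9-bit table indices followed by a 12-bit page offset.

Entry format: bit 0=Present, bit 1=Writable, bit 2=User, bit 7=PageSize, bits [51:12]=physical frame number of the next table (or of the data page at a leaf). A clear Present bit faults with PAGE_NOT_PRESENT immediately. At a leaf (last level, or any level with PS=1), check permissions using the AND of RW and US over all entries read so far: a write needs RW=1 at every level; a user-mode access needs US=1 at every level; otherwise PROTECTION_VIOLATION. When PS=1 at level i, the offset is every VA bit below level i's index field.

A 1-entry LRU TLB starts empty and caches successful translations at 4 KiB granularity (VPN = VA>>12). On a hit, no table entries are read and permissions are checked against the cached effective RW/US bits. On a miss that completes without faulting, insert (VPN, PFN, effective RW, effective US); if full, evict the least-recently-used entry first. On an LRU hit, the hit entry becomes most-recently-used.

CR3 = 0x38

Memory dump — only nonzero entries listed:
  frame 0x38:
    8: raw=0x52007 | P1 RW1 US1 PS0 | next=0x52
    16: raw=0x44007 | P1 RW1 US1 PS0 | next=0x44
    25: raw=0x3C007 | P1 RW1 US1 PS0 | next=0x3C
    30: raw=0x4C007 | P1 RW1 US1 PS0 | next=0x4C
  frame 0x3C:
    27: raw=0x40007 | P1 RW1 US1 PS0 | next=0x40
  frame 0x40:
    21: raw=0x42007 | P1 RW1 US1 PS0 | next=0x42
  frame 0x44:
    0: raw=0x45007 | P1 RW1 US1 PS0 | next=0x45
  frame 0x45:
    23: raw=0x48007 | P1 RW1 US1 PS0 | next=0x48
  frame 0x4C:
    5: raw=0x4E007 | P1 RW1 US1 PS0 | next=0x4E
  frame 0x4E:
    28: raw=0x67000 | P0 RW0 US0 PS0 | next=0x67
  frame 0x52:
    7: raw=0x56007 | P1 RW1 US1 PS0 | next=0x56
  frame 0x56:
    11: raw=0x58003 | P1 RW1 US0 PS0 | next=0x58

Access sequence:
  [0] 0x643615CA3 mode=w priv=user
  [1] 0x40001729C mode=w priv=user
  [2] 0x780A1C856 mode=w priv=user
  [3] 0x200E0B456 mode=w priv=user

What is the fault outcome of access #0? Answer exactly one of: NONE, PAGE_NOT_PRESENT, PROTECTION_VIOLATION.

Trace:
#0 VA=0x643615CA3 (w,user):
  lvl0: tbl 0x38, slot 25 ⇒ 0x3C007 (P1/RW1/US1/PS0)
  lvl1: tbl 0x3C, slot 27 ⇒ 0x40007 (P1/RW1/US1/PS0)
  lvl2: tbl 0x40, slot 21 ⇒ 0x42007 (P1/RW1/US1/PS0)
  ✓ 0x42CA3  — 3 lookups
#1 VA=0x40001729C (w,user):
  lvl0: tbl 0x38, slot 16 ⇒ 0x44007 (P1/RW1/US1/PS0)
  lvl1: tbl 0x44, slot 0 ⇒ 0x45007 (P1/RW1/US1/PS0)
  lvl2: tbl 0x45, slot 23 ⇒ 0x48007 (P1/RW1/US1/PS0)
  ✓ 0x4829C  — 3 lookups
#2 VA=0x780A1C856 (w,user):
  lvl0: tbl 0x38, slot 30 ⇒ 0x4C007 (P1/RW1/US1/PS0)
  lvl1: tbl 0x4C, slot 5 ⇒ 0x4E007 (P1/RW1/US1/PS0)
  lvl2: tbl 0x4E, slot 28 ⇒ 0x67000 (P0/RW0/US0/PS0)
  ✗ PAGE_NOT_PRESENT  [3 reads]
#3 VA=0x200E0B456 (w,user):
  lvl0: tbl 0x38, slot 8 ⇒ 0x52007 (P1/RW1/US1/PS0)
  lvl1: tbl 0x52, slot 7 ⇒ 0x56007 (P1/RW1/US1/PS0)
  lvl2: tbl 0x56, slot 11 ⇒ 0x58003 (P1/RW1/US0/PS0)
  ✗ PROTECTION_VIOLATION  [3 reads]

Access #0 fault: NONE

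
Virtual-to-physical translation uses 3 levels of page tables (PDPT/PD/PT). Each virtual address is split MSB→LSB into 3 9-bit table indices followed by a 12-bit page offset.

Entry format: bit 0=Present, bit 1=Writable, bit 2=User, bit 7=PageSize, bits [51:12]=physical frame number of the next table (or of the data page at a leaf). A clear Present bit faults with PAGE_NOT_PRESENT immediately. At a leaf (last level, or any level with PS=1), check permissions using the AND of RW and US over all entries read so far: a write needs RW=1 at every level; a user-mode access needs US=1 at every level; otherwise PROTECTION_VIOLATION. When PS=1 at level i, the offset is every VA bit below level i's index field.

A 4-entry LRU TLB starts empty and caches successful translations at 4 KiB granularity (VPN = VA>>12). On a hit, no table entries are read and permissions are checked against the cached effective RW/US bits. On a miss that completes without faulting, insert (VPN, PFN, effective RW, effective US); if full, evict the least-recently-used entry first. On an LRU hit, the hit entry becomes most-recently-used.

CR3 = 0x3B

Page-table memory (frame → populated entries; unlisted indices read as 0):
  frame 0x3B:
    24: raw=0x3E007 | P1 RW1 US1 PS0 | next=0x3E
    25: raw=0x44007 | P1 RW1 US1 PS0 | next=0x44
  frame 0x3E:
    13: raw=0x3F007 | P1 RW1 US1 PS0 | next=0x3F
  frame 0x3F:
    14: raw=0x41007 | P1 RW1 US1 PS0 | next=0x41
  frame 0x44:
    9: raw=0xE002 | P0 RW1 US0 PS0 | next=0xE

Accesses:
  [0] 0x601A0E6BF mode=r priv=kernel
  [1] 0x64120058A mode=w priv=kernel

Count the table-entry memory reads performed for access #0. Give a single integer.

Per-access translation:
#0 VA=0x601A0E6BF (r,kernel):
  L0: frame=0x3B idx=24 entry=0x3E007 [P=1 RW=1 US=1 PS=0]
  L1: frame=0x3E idx=13 entry=0x3F007 [P=1 RW=1 US=1 PS=0]
  L2: frame=0x3F idx=14 entry=0x41007 [P=1 RW=1 US=1 PS=0]
  ✓ 0x416BF  — 3 lookups
#1 VA=0x64120058A (w,kernel):
  L0: frame=0x3B idx=25 entry=0x44007 [P=1 RW=1 US=1 PS=0]
  L1: frame=0x44 idx=9 entry=0xE002 [P=0 RW=1 US=0 PS=0]
  ✗ PAGE_NOT_PRESENT  [2 reads]

Entries read for #0: 3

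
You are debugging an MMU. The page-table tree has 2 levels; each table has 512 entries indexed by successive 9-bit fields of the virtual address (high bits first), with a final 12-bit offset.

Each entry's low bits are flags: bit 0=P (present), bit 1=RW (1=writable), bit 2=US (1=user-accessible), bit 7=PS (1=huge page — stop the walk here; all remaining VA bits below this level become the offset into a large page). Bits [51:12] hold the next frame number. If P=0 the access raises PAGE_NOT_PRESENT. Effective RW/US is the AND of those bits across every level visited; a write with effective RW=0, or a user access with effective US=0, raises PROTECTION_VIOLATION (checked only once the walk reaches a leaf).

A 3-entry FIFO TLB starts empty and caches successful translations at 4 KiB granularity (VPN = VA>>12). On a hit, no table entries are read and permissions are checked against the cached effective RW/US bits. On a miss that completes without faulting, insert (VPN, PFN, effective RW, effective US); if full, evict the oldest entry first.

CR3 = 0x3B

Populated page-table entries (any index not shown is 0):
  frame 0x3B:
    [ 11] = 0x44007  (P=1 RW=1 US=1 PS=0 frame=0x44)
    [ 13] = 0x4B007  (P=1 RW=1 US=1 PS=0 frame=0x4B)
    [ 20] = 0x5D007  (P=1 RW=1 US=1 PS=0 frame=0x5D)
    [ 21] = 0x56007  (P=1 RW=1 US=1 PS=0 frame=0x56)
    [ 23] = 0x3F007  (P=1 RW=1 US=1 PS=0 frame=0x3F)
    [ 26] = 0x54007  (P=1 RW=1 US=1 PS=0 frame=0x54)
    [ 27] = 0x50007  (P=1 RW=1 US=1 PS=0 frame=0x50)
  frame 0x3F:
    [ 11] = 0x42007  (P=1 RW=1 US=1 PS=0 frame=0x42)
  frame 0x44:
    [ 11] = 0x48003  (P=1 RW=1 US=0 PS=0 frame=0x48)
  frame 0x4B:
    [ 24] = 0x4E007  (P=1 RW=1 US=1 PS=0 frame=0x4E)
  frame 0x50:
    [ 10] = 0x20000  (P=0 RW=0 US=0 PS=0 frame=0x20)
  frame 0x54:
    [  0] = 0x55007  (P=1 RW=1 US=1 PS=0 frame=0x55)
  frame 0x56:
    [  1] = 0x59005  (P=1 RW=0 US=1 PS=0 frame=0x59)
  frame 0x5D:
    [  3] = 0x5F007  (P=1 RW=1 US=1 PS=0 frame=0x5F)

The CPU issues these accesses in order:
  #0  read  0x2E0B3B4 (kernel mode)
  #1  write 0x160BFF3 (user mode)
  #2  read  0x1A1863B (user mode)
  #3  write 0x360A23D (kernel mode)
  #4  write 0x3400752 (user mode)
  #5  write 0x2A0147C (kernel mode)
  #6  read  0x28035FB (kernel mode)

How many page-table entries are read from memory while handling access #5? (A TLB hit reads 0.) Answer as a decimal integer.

Walk each access:
#0 VA=0x2E0B3B4 (r,kernel):
  lvl0: tbl 0x3B, slot 23 ⇒ 0x3F007 (P1/RW1/US1/PS0)
  lvl1: tbl 0x3F, slot 11 ⇒ 0x42007 (P1/RW1/US1/PS0)
  ⇒ phys 0x423B4  [2 reads]
#1 VA=0x160BFF3 (w,user):
  lvl0: tbl 0x3B, slot 11 ⇒ 0x44007 (P1/RW1/US1/PS0)
  lvl1: tbl 0x44, slot 11 ⇒ 0x48003 (P1/RW1/US0/PS0)
  → PROTECTION_VIOLATION  (2 entries read)
#2 VA=0x1A1863B (r,user):
  lvl0: tbl 0x3B, slot 13 ⇒ 0x4B007 (P1/RW1/US1/PS0)
  lvl1: tbl 0x4B, slot 24 ⇒ 0x4E007 (P1/RW1/US1/PS0)
  ⇒ phys 0x4E63B  [2 reads]
#3 VA=0x360A23D (w,kernel):
  lvl0: tbl 0x3B, slot 27 ⇒ 0x50007 (P1/RW1/US1/PS0)
  lvl1: tbl 0x50, slot 10 ⇒ 0x20000 (P0/RW0/US0/PS0)
  → PAGE_NOT_PRESENT  (2 entries read)
#4 VA=0x3400752 (w,user):
  lvl0: tbl 0x3B, slot 26 ⇒ 0x54007 (P1/RW1/US1/PS0)
  lvl1: tbl 0x54, slot 0 ⇒ 0x55007 (P1/RW1/US1/PS0)
  ⇒ phys 0x55752  [2 reads]
#5 VA=0x2A0147C (w,kernel):
  lvl0: tbl 0x3B, slot 21 ⇒ 0x56007 (P1/RW1/US1/PS0)
  lvl1: tbl 0x56, slot 1 ⇒ 0x59005 (P1/RW0/US1/PS0)
  → PROTECTION_VIOLATION  (2 entries read)
#6 VA=0x28035FB (r,kernel):
  lvl0: tbl 0x3B, slot 20 ⇒ 0x5D007 (P1/RW1/US1/PS0)
  lvl1: tbl 0x5D, slot 3 ⇒ 0x5F007 (P1/RW1/US1/PS0)
  ⇒ phys 0x5F5FB  [2 reads]

Entries read for #5: 2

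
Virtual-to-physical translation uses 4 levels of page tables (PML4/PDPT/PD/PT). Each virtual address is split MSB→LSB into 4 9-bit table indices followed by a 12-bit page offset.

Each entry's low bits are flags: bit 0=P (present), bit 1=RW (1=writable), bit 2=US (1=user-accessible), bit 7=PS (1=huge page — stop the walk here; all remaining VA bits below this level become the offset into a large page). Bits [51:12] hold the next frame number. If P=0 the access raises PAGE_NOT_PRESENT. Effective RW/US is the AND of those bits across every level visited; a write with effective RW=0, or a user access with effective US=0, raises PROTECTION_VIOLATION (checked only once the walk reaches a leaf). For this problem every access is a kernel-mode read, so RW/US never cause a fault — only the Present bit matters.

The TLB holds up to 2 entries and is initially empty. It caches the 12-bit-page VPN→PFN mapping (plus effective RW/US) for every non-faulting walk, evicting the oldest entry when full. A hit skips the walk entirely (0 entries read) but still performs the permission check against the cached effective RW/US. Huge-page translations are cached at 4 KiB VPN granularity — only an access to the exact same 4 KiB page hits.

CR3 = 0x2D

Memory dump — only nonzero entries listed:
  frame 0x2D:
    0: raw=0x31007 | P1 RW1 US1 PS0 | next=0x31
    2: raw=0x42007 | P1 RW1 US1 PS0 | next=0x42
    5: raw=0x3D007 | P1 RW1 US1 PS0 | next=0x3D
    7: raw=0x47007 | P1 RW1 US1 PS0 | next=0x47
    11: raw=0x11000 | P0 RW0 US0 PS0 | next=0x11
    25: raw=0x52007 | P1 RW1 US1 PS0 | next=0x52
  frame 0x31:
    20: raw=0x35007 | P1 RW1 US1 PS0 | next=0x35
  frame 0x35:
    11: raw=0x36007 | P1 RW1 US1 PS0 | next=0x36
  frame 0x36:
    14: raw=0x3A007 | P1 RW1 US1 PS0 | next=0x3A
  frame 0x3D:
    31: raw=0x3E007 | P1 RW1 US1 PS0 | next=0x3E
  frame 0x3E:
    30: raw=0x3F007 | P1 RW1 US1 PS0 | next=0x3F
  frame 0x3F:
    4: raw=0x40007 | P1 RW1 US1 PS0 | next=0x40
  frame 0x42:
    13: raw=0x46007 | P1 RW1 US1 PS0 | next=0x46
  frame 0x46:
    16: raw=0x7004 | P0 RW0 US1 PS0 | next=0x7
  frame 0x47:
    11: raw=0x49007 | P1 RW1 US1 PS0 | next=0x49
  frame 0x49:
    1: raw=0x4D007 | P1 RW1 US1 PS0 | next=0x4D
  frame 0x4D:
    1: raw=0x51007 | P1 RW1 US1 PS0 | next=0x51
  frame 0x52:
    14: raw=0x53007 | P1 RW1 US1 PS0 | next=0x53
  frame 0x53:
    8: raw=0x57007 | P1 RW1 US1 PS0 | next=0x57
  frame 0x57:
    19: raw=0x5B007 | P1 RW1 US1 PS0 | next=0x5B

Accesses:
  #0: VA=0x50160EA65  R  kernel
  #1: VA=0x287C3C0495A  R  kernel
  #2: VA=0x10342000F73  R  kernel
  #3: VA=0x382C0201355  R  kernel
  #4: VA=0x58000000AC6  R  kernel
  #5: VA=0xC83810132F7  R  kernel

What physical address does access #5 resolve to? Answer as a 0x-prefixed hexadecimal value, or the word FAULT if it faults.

Per-access translation:
#0 VA=0x50160EA65 (r,kernel):
  [0] read 0x2D idx=0: raw=0x31007 flags P=1 W=1 U=1 S=0
  [1] read 0x31 idx=20: raw=0x35007 flags P=1 W=1 U=1 S=0
  [2] read 0x35 idx=11: raw=0x36007 flags P=1 W=1 U=1 S=0
  [3] read 0x36 idx=14: raw=0x3A007 flags P=1 W=1 U=1 S=0
  → PA=0x3AA65  (4 entries read)
#1 VA=0x287C3C0495A (r,kernel):
  [0] read 0x2D idx=5: raw=0x3D007 flags P=1 W=1 U=1 S=0
  [1] read 0x3D idx=31: raw=0x3E007 flags P=1 W=1 U=1 S=0
  [2] read 0x3E idx=30: raw=0x3F007 flags P=1 W=1 U=1 S=0
  [3] read 0x3F idx=4: raw=0x40007 flags P=1 W=1 U=1 S=0
  → PA=0x4095A  (4 entries read)
#2 VA=0x10342000F73 (r,kernel):
  [0] read 0x2D idx=2: raw=0x42007 flags P=1 W=1 U=1 S=0
  [1] read 0x42 idx=13: raw=0x46007 flags P=1 W=1 U=1 S=0
  [2] read 0x46 idx=16: raw=0x7004 flags P=0 W=0 U=1 S=0
  → PAGE_NOT_PRESENT  (3 entries read)
#3 VA=0x382C0201355 (r,kernel):
  [0] read 0x2D idx=7: raw=0x47007 flags P=1 W=1 U=1 S=0
  [1] read 0x47 idx=11: raw=0x49007 flags P=1 W=1 U=1 S=0
  [2] read 0x49 idx=1: raw=0x4D007 flags P=1 W=1 U=1 S=0
  [3] read 0x4D idx=1: raw=0x51007 flags P=1 W=1 U=1 S=0
  → PA=0x51355  (4 entries read)
#4 VA=0x58000000AC6 (r,kernel):
  [0] read 0x2D idx=11: raw=0x11000 flags P=0 W=0 U=0 S=0
  → PAGE_NOT_PRESENT  (1 entries read)
#5 VA=0xC83810132F7 (r,kernel):
  [0] read 0x2D idx=25: raw=0x52007 flags P=1 W=1 U=1 S=0
  [1] read 0x52 idx=14: raw=0x53007 flags P=1 W=1 U=1 S=0
  [2] read 0x53 idx=8: raw=0x57007 flags P=1 W=1 U=1 S=0
  [3] read 0x57 idx=19: raw=0x5B007 flags P=1 W=1 U=1 S=0
  → PA=0x5B2F7  (4 entries read)

Access #5 PA: 0x5B2F7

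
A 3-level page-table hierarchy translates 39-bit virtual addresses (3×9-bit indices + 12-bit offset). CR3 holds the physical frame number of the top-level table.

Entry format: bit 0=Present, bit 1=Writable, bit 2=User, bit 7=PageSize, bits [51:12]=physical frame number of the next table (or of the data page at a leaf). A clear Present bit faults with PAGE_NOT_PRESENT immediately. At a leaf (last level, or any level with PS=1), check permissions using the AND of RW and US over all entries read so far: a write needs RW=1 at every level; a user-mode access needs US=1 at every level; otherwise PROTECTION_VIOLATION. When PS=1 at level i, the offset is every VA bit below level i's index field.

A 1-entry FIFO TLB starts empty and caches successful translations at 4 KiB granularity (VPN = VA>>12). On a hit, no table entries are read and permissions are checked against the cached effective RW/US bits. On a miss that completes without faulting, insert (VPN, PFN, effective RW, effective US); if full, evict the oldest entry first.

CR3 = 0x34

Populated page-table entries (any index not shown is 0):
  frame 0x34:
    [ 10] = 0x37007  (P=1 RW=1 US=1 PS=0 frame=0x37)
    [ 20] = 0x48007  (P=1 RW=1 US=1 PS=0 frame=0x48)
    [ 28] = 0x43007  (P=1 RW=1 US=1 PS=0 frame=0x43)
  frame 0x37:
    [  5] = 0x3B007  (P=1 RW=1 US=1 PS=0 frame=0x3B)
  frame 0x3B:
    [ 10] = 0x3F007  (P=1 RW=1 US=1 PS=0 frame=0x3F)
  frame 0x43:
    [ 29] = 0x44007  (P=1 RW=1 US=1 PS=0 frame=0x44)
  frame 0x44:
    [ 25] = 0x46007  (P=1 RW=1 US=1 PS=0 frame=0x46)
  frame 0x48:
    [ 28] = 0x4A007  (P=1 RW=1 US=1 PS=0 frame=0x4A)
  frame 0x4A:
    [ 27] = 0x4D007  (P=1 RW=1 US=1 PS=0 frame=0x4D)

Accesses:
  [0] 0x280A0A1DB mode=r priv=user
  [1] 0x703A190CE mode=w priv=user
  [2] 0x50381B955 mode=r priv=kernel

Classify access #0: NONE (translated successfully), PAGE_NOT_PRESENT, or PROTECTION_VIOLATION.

Walk each access:
#0 VA=0x280A0A1DB (r,user):
  L0: frame=0x34 idx=10 entry=0x37007 [P=1 RW=1 US=1 PS=0]
  L1: frame=0x37 idx=5 entry=0x3B007 [P=1 RW=1 US=1 PS=0]
  L2: frame=0x3B idx=10 entry=0x3F007 [P=1 RW=1 US=1 PS=0]
  ✓ 0x3F1DB  — 3 lookups
#1 VA=0x703A190CE (w,user):
  L0: frame=0x34 idx=28 entry=0x43007 [P=1 RW=1 US=1 PS=0]
  L1: frame=0x43 idx=29 entry=0x44007 [P=1 RW=1 US=1 PS=0]
  L2: frame=0x44 idx=25 entry=0x46007 [P=1 RW=1 US=1 PS=0]
  ✓ 0x460CE  — 3 lookups
#2 VA=0x50381B955 (r,kernel):
  L0: frame=0x34 idx=20 entry=0x48007 [P=1 RW=1 US=1 PS=0]
  L1: frame=0x48 idx=28 entry=0x4A007 [P=1 RW=1 US=1 PS=0]
  L2: frame=0x4A idx=27 entry=0x4D007 [P=1 RW=1 US=1 PS=0]
  ✓ 0x4D955  — 3 lookups

Access #0 fault: NONE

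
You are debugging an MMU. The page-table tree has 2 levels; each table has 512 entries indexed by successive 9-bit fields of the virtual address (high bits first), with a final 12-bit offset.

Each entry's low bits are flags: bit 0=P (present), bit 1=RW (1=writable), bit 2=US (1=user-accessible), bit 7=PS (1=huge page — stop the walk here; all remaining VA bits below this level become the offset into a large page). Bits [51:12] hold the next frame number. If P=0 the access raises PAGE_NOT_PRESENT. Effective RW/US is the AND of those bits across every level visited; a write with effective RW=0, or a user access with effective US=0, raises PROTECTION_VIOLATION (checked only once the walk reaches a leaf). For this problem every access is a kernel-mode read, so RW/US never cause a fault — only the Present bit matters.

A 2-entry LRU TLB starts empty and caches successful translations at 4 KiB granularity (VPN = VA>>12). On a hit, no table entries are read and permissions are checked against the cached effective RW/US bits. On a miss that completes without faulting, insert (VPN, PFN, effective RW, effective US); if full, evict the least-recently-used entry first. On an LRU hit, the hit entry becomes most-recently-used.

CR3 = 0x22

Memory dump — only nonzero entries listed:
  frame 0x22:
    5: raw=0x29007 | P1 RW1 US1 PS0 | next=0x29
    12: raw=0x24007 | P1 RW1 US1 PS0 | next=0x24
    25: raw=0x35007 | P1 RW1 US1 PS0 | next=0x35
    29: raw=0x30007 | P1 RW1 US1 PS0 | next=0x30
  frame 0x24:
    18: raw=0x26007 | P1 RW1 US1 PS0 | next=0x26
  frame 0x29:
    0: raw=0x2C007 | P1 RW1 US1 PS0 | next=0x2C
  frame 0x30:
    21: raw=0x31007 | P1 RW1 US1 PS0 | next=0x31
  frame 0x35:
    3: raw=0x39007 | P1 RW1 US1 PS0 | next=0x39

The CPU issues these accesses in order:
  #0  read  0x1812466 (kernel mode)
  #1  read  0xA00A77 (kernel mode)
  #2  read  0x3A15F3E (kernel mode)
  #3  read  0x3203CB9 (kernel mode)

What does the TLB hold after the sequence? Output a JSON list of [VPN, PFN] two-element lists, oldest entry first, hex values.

Per-access translation:
#0 VA=0x1812466 (r,kernel):
  [0] read 0x22 idx=12: raw=0x24007 flags P=1 W=1 U=1 S=0
  [1] read 0x24 idx=18: raw=0x26007 flags P=1 W=1 U=1 S=0
  → PA=0x26466  (2 entries read)
#1 VA=0xA00A77 (r,kernel):
  [0] read 0x22 idx=5: raw=0x29007 flags P=1 W=1 U=1 S=0
  [1] read 0x29 idx=0: raw=0x2C007 flags P=1 W=1 U=1 S=0
  → PA=0x2CA77  (2 entries read)
#2 VA=0x3A15F3E (r,kernel):
  [0] read 0x22 idx=29: raw=0x30007 flags P=1 W=1 U=1 S=0
  [1] read 0x30 idx=21: raw=0x31007 flags P=1 W=1 U=1 S=0
  → PA=0x31F3E  (2 entries read)
#3 VA=0x3203CB9 (r,kernel):
  [0] read 0x22 idx=25: raw=0x35007 flags P=1 W=1 U=1 S=0
  [1] read 0x35 idx=3: raw=0x39007 flags P=1 W=1 U=1 S=0
  → PA=0x39CB9  (2 entries read)

TLB: [["0x3A15", "0x31"], ["0x3203", "0x39"]]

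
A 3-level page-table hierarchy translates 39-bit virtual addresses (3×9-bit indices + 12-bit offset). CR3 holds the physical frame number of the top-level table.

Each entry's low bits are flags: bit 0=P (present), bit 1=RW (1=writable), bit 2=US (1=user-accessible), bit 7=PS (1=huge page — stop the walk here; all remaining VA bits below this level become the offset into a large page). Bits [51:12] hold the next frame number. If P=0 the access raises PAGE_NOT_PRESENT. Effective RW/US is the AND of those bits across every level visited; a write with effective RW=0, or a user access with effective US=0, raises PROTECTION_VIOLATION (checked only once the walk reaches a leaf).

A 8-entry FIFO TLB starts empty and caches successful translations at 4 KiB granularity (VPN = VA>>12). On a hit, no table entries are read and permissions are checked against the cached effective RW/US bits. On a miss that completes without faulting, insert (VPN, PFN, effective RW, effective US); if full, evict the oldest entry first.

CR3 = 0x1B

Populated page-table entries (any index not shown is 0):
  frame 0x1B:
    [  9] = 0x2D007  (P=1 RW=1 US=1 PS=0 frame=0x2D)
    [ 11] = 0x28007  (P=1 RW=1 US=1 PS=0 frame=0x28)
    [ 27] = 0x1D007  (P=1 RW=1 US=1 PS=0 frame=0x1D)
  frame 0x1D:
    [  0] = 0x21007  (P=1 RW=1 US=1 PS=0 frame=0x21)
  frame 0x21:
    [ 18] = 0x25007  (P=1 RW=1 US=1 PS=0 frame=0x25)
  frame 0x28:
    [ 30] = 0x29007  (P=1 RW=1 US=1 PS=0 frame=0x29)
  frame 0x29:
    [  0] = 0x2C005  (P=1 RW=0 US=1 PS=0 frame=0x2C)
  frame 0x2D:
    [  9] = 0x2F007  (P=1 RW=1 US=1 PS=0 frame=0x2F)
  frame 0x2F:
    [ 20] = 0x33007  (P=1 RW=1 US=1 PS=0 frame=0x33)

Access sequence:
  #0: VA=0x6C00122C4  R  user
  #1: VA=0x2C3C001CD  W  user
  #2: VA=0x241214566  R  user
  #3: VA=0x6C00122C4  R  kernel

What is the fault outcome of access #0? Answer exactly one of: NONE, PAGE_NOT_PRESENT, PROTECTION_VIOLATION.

Trace:
#0 VA=0x6C00122C4 (r,user):
  L0 @0x1B[27] → 0x1D007  P=1,RW=1,US=1,PS=0
  L1 @0x1D[0] → 0x21007  P=1,RW=1,US=1,PS=0
  L2 @0x21[18] → 0x25007  P=1,RW=1,US=1,PS=0
  ⇒ phys 0x252C4  [3 reads]
#1 VA=0x2C3C001CD (w,user):
  L0 @0x1B[11] → 0x28007  P=1,RW=1,US=1,PS=0
  L1 @0x28[30] → 0x29007  P=1,RW=1,US=1,PS=0
  L2 @0x29[0] → 0x2C005  P=1,RW=0,US=1,PS=0
  ✗ PROTECTION_VIOLATION  [3 reads]
#2 VA=0x241214566 (r,user):
  L0 @0x1B[9] → 0x2D007  P=1,RW=1,US=1,PS=0
  L1 @0x2D[9] → 0x2F007  P=1,RW=1,US=1,PS=0
  L2 @0x2F[20] → 0x33007  P=1,RW=1,US=1,PS=0
  ⇒ phys 0x33566  [3 reads]
#3 VA=0x6C00122C4 (r,kernel):
  TLB hit vpn=0x6C0012 → PA=0x252C4

Access #0 fault: NONE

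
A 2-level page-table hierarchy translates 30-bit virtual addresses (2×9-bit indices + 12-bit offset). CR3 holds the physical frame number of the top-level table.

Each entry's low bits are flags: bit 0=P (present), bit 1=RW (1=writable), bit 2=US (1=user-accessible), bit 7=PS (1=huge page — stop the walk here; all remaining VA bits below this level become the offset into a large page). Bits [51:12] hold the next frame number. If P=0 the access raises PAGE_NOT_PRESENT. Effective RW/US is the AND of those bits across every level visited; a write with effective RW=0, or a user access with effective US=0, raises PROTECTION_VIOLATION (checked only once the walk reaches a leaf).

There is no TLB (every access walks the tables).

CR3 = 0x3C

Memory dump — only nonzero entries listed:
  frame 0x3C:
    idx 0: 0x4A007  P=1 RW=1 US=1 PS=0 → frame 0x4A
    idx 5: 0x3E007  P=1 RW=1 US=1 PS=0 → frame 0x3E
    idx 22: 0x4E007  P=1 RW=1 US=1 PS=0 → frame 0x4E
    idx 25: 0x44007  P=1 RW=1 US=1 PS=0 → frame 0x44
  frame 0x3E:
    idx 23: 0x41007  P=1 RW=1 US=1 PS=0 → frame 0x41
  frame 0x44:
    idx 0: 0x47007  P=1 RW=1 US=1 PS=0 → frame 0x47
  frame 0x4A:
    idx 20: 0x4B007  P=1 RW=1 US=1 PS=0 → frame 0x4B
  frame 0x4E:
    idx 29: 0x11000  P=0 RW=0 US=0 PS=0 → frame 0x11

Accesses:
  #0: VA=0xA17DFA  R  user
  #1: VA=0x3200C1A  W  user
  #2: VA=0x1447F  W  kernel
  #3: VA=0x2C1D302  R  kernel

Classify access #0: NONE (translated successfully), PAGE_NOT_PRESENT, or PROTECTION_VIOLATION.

Walk each access:
#0 VA=0xA17DFA (r,user):
  L0: frame=0x3C idx=5 entry=0x3E007 [P=1 RW=1 US=1 PS=0]
  L1: frame=0x3E idx=23 entry=0x41007 [P=1 RW=1 US=1 PS=0]
  → PA=0x41DFA  (2 entries read)
#1 VA=0x3200C1A (w,user):
  L0: frame=0x3C idx=25 entry=0x44007 [P=1 RW=1 US=1 PS=0]
  L1: frame=0x44 idx=0 entry=0x47007 [P=1 RW=1 US=1 PS=0]
  → PA=0x47C1A  (2 entries read)
#2 VA=0x1447F (w,kernel):
  L0: frame=0x3C idx=0 entry=0x4A007 [P=1 RW=1 US=1 PS=0]
  L1: frame=0x4A idx=20 entry=0x4B007 [P=1 RW=1 US=1 PS=0]
  → PA=0x4B47F  (2 entries read)
#3 VA=0x2C1D302 (r,kernel):
  L0: frame=0x3C idx=22 entry=0x4E007 [P=1 RW=1 US=1 PS=0]
  L1: frame=0x4E idx=29 entry=0x11000 [P=0 RW=0 US=0 PS=0]
  → PAGE_NOT_PRESENT  (2 entries read)

Access #0 fault: NONE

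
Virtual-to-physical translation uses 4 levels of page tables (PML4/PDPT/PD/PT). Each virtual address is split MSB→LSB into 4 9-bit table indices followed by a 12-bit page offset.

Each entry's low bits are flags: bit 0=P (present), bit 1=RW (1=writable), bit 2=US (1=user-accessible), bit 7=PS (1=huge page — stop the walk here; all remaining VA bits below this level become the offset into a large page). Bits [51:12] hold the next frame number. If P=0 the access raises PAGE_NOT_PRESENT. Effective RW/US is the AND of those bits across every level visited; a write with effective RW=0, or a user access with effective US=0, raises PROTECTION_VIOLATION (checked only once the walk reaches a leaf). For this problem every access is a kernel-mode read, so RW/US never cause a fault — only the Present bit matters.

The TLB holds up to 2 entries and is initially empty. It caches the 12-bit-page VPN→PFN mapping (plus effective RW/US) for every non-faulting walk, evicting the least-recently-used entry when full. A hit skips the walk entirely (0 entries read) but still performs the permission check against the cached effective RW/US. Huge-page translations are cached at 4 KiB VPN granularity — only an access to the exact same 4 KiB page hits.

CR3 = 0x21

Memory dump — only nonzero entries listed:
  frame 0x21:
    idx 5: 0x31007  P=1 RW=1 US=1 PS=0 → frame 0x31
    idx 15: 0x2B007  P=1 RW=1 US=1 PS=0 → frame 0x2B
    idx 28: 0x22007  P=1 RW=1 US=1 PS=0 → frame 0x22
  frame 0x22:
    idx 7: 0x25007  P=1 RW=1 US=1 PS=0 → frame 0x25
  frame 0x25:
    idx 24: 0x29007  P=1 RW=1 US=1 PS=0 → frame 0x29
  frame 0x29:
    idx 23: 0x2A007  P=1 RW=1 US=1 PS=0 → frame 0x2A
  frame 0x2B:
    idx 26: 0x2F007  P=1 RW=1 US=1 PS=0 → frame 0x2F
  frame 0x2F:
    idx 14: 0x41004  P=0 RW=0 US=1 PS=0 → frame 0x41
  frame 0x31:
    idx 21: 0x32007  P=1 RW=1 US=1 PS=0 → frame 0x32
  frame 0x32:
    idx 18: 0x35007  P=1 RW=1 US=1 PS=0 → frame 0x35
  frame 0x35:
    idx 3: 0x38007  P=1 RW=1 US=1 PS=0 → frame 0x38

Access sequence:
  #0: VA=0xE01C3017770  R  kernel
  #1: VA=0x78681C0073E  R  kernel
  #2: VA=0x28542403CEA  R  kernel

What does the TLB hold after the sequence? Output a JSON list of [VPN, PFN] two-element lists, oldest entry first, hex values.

Walk each access:
#0 VA=0xE01C3017770 (r,kernel):
  L0: frame=0x21 idx=28 entry=0x22007 [P=1 RW=1 US=1 PS=0]
  L1: frame=0x22 idx=7 entry=0x25007 [P=1 RW=1 US=1 PS=0]
  L2: frame=0x25 idx=24 entry=0x29007 [P=1 RW=1 US=1 PS=0]
  L3: frame=0x29 idx=23 entry=0x2A007 [P=1 RW=1 US=1 PS=0]
  ⇒ phys 0x2A770  [4 reads]
#1 VA=0x78681C0073E (r,kernel):
  L0: frame=0x21 idx=15 entry=0x2B007 [P=1 RW=1 US=1 PS=0]
  L1: frame=0x2B idx=26 entry=0x2F007 [P=1 RW=1 US=1 PS=0]
  L2: frame=0x2F idx=14 entry=0x41004 [P=0 RW=0 US=1 PS=0]
  ✗ PAGE_NOT_PRESENT  [3 reads]
#2 VA=0x28542403CEA (r,kernel):
  L0: frame=0x21 idx=5 entry=0x31007 [P=1 RW=1 US=1 PS=0]
  L1: frame=0x31 idx=21 entry=0x32007 [P=1 RW=1 US=1 PS=0]
  L2: frame=0x32 idx=18 entry=0x35007 [P=1 RW=1 US=1 PS=0]
  L3: frame=0x35 idx=3 entry=0x38007 [P=1 RW=1 US=1 PS=0]
  ⇒ phys 0x38CEA  [4 reads]

TLB: [["0xE01C3017", "0x2A"], ["0x28542403", "0x38"]]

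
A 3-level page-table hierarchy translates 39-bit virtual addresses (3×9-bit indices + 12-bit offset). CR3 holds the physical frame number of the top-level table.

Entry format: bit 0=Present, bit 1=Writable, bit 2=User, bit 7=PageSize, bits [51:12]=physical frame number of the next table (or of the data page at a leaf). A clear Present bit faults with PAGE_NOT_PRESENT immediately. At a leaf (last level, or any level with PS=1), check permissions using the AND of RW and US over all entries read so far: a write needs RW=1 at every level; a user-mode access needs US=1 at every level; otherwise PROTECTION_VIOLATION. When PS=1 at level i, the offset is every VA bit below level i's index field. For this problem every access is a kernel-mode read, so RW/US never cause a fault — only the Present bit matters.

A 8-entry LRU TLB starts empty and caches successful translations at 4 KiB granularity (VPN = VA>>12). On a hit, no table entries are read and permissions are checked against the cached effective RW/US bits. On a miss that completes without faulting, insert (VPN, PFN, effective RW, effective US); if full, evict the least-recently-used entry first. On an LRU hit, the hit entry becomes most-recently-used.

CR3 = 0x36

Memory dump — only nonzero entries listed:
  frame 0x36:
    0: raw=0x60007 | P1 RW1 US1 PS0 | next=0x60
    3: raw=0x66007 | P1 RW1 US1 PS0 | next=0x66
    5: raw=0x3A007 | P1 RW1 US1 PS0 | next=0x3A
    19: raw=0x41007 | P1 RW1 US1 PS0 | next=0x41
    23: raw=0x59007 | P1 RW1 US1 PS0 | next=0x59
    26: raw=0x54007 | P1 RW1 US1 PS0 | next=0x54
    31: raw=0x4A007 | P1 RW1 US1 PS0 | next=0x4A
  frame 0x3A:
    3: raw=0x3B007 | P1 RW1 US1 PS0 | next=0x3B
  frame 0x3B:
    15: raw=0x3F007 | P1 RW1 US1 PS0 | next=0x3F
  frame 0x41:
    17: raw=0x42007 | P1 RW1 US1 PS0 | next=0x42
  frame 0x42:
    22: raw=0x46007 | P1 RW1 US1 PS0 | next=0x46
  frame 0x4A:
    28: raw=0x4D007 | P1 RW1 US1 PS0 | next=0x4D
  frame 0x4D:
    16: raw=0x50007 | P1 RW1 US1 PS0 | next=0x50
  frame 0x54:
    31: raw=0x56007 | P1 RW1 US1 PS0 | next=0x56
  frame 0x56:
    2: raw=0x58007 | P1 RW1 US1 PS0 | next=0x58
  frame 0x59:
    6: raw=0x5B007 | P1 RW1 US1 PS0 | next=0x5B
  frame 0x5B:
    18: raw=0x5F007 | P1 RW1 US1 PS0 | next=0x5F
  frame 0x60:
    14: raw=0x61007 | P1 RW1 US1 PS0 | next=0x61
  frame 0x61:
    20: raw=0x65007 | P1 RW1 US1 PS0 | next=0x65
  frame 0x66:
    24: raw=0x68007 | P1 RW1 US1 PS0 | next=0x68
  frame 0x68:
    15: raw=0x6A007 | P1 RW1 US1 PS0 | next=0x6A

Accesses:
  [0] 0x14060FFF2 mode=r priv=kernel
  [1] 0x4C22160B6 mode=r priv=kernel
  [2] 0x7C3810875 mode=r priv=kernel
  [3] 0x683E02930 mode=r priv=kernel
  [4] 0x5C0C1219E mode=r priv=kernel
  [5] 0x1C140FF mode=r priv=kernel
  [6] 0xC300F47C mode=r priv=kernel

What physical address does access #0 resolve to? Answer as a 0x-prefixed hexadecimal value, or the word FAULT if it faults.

Per-access translation:
#0 VA=0x14060FFF2 (r,kernel):
  L0 @0x36[5] → 0x3A007  P=1,RW=1,US=1,PS=0
  L1 @0x3A[3] → 0x3B007  P=1,RW=1,US=1,PS=0
  L2 @0x3B[15] → 0x3F007  P=1,RW=1,US=1,PS=0
  ⇒ phys 0x3FFF2  [3 reads]
#1 VA=0x4C22160B6 (r,kernel):
  L0 @0x36[19] → 0x41007  P=1,RW=1,US=1,PS=0
  L1 @0x41[17] → 0x42007  P=1,RW=1,US=1,PS=0
  L2 @0x42[22] → 0x46007  P=1,RW=1,US=1,PS=0
  ⇒ phys 0x460B6  [3 reads]
#2 VA=0x7C3810875 (r,kernel):
  L0 @0x36[31] → 0x4A007  P=1,RW=1,US=1,PS=0
  L1 @0x4A[28] → 0x4D007  P=1,RW=1,US=1,PS=0
  L2 @0x4D[16] → 0x50007  P=1,RW=1,US=1,PS=0
  ⇒ phys 0x50875  [3 reads]
#3 VA=0x683E02930 (r,kernel):
  L0 @0x36[26] → 0x54007  P=1,RW=1,US=1,PS=0
  L1 @0x54[31] → 0x56007  P=1,RW=1,US=1,PS=0
  L2 @0x56[2] → 0x58007  P=1,RW=1,US=1,PS=0
  ⇒ phys 0x58930  [3 reads]
#4 VA=0x5C0C1219E (r,kernel):
  L0 @0x36[23] → 0x59007  P=1,RW=1,US=1,PS=0
  L1 @0x59[6] → 0x5B007  P=1,RW=1,US=1,PS=0
  L2 @0x5B[18] → 0x5F007  P=1,RW=1,US=1,PS=0
  ⇒ phys 0x5F19E  [3 reads]
#5 VA=0x1C140FF (r,kernel):
  L0 @0x36[0] → 0x60007  P=1,RW=1,US=1,PS=0
  L1 @0x60[14] → 0x61007  P=1,RW=1,US=1,PS=0
  L2 @0x61[20] → 0x65007  P=1,RW=1,US=1,PS=0
  ⇒ phys 0x650FF  [3 reads]
#6 VA=0xC300F47C (r,kernel):
  L0 @0x36[3] → 0x66007  P=1,RW=1,US=1,PS=0
  L1 @0x66[24] → 0x68007  P=1,RW=1,US=1,PS=0
  L2 @0x68[15] → 0x6A007  P=1,RW=1,US=1,PS=0
  ⇒ phys 0x6A47C  [3 reads]

Access #0 PA: 0x3FFF2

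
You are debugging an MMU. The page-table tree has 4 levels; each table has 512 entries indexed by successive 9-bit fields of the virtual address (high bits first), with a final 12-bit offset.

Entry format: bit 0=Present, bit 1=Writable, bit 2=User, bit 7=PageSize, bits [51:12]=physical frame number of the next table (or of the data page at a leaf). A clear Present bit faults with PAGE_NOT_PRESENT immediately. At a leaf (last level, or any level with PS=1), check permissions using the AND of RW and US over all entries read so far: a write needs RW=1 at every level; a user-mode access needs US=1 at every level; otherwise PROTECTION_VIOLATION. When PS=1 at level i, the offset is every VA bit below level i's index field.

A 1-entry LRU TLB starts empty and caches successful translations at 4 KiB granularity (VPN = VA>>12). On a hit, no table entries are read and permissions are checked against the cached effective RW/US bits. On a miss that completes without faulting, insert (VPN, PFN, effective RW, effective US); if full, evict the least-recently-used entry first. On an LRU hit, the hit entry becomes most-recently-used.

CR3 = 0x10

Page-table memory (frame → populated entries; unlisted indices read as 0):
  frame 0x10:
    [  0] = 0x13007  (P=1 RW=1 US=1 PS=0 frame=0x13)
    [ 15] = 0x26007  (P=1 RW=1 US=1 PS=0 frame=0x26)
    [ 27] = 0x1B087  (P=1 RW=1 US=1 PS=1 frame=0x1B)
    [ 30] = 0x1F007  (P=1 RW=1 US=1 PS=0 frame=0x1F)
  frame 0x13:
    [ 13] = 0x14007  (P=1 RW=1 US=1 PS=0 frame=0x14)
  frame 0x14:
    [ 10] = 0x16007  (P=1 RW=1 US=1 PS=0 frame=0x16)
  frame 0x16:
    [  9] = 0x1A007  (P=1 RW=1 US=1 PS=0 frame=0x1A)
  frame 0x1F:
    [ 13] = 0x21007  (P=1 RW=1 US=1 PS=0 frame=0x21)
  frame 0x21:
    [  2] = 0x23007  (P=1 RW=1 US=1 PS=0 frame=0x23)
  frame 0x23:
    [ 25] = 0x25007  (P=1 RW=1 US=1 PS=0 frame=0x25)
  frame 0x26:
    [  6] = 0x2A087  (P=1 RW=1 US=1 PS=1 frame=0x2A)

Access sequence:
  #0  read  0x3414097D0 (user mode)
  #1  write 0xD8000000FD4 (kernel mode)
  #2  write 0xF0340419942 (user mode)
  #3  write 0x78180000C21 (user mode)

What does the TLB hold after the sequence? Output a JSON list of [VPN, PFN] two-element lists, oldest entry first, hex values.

Per-access translation:
#0 VA=0x3414097D0 (r,user):
  L0: frame=0x10 idx=0 entry=0x13007 [P=1 RW=1 US=1 PS=0]
  L1: frame=0x13 idx=13 entry=0x14007 [P=1 RW=1 US=1 PS=0]
  L2: frame=0x14 idx=10 entry=0x16007 [P=1 RW=1 US=1 PS=0]
  L3: frame=0x16 idx=9 entry=0x1A007 [P=1 RW=1 US=1 PS=0]
  ⇒ phys 0x1A7D0  [4 reads]
#1 VA=0xD8000000FD4 (w,kernel):
  L0: frame=0x10 idx=27 entry=0x1B087 [P=1 RW=1 US=1 PS=1]
  ⇒ phys 0x1BFD4 (huge @L0)  [1 reads]
#2 VA=0xF0340419942 (w,user):
  L0: frame=0x10 idx=30 entry=0x1F007 [P=1 RW=1 US=1 PS=0]
  L1: frame=0x1F idx=13 entry=0x21007 [P=1 RW=1 US=1 PS=0]
  L2: frame=0x21 idx=2 entry=0x23007 [P=1 RW=1 US=1 PS=0]
  L3: frame=0x23 idx=25 entry=0x25007 [P=1 RW=1 US=1 PS=0]
  ⇒ phys 0x25942  [4 reads]
#3 VA=0x78180000C21 (w,user):
  L0: frame=0x10 idx=15 entry=0x26007 [P=1 RW=1 US=1 PS=0]
  L1: frame=0x26 idx=6 entry=0x2A087 [P=1 RW=1 US=1 PS=1]
  ⇒ phys 0x2AC21 (huge @L1)  [2 reads]

TLB: [["0x78180000", "0x2A"]]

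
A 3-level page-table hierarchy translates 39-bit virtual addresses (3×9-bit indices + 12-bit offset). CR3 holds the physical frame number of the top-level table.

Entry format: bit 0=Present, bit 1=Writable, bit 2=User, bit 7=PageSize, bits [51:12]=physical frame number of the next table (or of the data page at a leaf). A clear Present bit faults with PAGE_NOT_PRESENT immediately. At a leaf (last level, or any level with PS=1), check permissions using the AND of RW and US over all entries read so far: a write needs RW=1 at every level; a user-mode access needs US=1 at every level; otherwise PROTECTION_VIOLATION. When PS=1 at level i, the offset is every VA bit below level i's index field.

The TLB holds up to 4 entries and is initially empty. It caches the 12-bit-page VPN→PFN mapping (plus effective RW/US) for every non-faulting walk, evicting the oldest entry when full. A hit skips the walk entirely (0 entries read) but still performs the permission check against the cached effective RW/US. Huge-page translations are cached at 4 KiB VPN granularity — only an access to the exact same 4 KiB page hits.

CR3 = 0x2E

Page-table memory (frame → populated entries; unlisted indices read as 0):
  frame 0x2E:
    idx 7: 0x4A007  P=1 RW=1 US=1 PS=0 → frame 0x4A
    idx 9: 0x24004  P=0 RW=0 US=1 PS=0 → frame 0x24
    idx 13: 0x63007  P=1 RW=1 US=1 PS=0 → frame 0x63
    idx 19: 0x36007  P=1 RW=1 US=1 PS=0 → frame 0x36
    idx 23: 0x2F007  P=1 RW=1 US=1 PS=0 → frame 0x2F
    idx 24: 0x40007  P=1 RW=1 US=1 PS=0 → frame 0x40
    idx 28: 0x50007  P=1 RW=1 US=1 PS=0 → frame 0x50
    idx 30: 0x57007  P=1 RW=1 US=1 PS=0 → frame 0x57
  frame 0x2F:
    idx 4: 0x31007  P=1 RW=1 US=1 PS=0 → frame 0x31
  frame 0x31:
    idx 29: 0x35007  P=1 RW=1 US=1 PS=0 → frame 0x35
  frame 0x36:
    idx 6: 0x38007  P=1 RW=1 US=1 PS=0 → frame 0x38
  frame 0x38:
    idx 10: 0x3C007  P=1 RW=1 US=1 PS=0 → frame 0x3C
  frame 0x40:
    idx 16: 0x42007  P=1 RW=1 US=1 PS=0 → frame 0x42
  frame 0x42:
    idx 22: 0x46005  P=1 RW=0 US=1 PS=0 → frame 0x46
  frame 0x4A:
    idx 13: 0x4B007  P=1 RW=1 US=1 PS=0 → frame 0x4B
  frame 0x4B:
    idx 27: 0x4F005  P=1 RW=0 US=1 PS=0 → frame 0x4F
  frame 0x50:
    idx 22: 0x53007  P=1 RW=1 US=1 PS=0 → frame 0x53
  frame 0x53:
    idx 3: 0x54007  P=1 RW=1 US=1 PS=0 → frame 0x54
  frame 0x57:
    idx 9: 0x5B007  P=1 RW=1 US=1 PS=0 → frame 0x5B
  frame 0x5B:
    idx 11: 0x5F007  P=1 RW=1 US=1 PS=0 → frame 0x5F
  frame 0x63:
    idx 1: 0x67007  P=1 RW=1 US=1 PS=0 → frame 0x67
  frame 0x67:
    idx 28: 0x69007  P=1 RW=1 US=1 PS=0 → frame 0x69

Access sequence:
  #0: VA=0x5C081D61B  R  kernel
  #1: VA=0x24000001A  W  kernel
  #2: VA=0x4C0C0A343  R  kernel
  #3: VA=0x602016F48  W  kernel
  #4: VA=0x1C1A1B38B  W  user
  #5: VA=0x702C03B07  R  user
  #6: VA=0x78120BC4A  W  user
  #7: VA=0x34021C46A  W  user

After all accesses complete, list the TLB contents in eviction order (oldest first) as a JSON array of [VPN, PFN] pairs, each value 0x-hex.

Walk each access:
#0 VA=0x5C081D61B (r,kernel):
  lvl0: tbl 0x2E, slot 23 ⇒ 0x2F007 (P1/RW1/US1/PS0)
  lvl1: tbl 0x2F, slot 4 ⇒ 0x31007 (P1/RW1/US1/PS0)
  lvl2: tbl 0x31, slot 29 ⇒ 0x35007 (P1/RW1/US1/PS0)
  ⇒ phys 0x3561B  [3 reads]
#1 VA=0x24000001A (w,kernel):
  lvl0: tbl 0x2E, slot 9 ⇒ 0x24004 (P0/RW0/US1/PS0)
  ⇒ fault: PAGE_NOT_PRESENT  — 1 lookups
#2 VA=0x4C0C0A343 (r,kernel):
  lvl0: tbl 0x2E, slot 19 ⇒ 0x36007 (P1/RW1/US1/PS0)
  lvl1: tbl 0x36, slot 6 ⇒ 0x38007 (P1/RW1/US1/PS0)
  lvl2: tbl 0x38, slot 10 ⇒ 0x3C007 (P1/RW1/US1/PS0)
  ⇒ phys 0x3C343  [3 reads]
#3 VA=0x602016F48 (w,kernel):
  lvl0: tbl 0x2E, slot 24 ⇒ 0x40007 (P1/RW1/US1/PS0)
  lvl1: tbl 0x40, slot 16 ⇒ 0x42007 (P1/RW1/US1/PS0)
  lvl2: tbl 0x42, slot 22 ⇒ 0x46005 (P1/RW0/US1/PS0)
  ⇒ fault: PROTECTION_VIOLATION  — 3 lookups
#4 VA=0x1C1A1B38B (w,user):
  lvl0: tbl 0x2E, slot 7 ⇒ 0x4A007 (P1/RW1/US1/PS0)
  lvl1: tbl 0x4A, slot 13 ⇒ 0x4B007 (P1/RW1/US1/PS0)
  lvl2: tbl 0x4B, slot 27 ⇒ 0x4F005 (P1/RW0/US1/PS0)
  ⇒ fault: PROTECTION_VIOLATION  — 3 lookups
#5 VA=0x702C03B07 (r,user):
  lvl0: tbl 0x2E, slot 28 ⇒ 0x50007 (P1/RW1/US1/PS0)
  lvl1: tbl 0x50, slot 22 ⇒ 0x53007 (P1/RW1/US1/PS0)
  lvl2: tbl 0x53, slot 3 ⇒ 0x54007 (P1/RW1/US1/PS0)
  ⇒ phys 0x54B07  [3 reads]
#6 VA=0x78120BC4A (w,user):
  lvl0: tbl 0x2E, slot 30 ⇒ 0x57007 (P1/RW1/US1/PS0)
  lvl1: tbl 0x57, slot 9 ⇒ 0x5B007 (P1/RW1/US1/PS0)
  lvl2: tbl 0x5B, slot 11 ⇒ 0x5F007 (P1/RW1/US1/PS0)
  ⇒ phys 0x5FC4A  [3 reads]
#7 VA=0x34021C46A (w,user):
  lvl0: tbl 0x2E, slot 13 ⇒ 0x63007 (P1/RW1/US1/PS0)
  lvl1: tbl 0x63, slot 1 ⇒ 0x67007 (P1/RW1/US1/PS0)
  lvl2: tbl 0x67, slot 28 ⇒ 0x69007 (P1/RW1/US1/PS0)
  ⇒ phys 0x6946A  [3 reads]

TLB: [["0x4C0C0A", "0x3C"], ["0x702C03", "0x54"], ["0x78120B", "0x5F"], ["0x34021C", "0x69"]]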